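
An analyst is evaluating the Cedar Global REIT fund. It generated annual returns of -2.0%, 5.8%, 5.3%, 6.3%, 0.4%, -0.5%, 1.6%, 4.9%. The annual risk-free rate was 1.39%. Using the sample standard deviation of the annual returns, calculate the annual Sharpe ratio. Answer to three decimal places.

0.413

r̄ = (-2 + 5.8 + 5.3 + 6.3 + 0.4 − 0.5 + 1.6 + 4.9) / 8 = 2.7250%
Sample σ = √[Σ(r − r̄)² / 7] = √[72.9950 / 7] = √10.4279 = 3.2292%
Sharpe = (r̄ − rf) / σ = (2.7250 − 1.39) / 3.2292 = 1.3350 / 3.2292 = 0.4134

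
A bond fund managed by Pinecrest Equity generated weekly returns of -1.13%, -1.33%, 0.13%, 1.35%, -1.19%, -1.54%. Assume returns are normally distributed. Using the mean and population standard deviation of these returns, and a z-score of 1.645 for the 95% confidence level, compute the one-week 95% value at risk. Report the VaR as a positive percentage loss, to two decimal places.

r̄ = (-1.13 − 1.33 + 0.13 + 1.35 − 1.19 − 1.54) / 6 = -0.6183%
Population σ = √[Σ(r − r̄)² / 6] = √[6.3789 / 6] = √1.0632 = 1.0311%
VaR = −(r̄ − z·σ) = −(-0.6183 − 1.645 × 1.0311) = −(-2.3145) = 2.3145%

2.31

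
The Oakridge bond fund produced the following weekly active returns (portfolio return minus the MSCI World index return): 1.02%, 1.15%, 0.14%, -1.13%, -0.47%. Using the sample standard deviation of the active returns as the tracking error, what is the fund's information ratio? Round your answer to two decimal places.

r̄ = (1.02 + 1.15 + 0.14 − 1.13 − 0.47) / 5 = 0.710 / 5 = 0.1420%
Σ(r − r̄)² = (1.02 − 0.1420)² + (1.15 − 0.1420)² + … = 3.7795
sample σ = √(3.7795 / 4) = √0.9449 = 0.9721%
IR = r̄ / tracking error = 0.1420 / 0.9721 = 0.1461

0.15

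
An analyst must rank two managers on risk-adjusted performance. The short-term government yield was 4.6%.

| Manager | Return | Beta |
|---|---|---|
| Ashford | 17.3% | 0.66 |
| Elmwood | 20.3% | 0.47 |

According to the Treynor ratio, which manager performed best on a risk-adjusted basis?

Ashford: Treynor = (17.3% − 4.6%) / 0.66 = 19.242
Elmwood: Treynor = (20.3% − 4.6%) / 0.47 = 33.404
Highest: Elmwood (33.404).

Elmwood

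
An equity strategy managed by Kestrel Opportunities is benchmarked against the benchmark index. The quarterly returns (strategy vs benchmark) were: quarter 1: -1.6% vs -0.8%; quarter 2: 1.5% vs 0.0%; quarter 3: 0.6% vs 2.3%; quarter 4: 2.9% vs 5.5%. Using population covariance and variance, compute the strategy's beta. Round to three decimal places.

0.529

r̄p = 0.8500%,  r̄m = 1.7500%
Cov = Σ(rp − r̄p)(rm − r̄m) / 4 = 3.1650
Var(rm) = Σ(rm − r̄m)² / 4 = 5.9825
β = Cov / Var = 3.1650 / 5.9825 = 0.5290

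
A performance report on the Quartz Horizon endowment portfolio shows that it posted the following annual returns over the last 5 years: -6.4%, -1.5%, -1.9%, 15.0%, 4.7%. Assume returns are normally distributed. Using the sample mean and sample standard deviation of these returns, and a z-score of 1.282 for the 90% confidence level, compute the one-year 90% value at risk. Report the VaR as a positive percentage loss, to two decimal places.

8.64

μ = (-6.4 − 1.5 − 1.9 + 15 + 4.7) / 5 = 9.90 / 5 = 1.9800%
Σ(r − μ)² = 274.3080; sample σ = √(274.3080/4) = 8.2811%
VaR = −(μ − z·σ) = −(1.9800 − 1.282 × 8.2811) = −(-8.6364) = 8.6364%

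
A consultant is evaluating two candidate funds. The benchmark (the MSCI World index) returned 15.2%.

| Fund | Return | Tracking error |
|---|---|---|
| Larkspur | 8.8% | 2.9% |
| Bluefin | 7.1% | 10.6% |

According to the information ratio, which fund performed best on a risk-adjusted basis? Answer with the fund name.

Bluefin

Larkspur: IR = (8.8% − 15.2%) / 2.9% = -2.207
Bluefin: IR = (7.1% − 15.2%) / 10.6% = -0.764
Highest: Bluefin (-0.764).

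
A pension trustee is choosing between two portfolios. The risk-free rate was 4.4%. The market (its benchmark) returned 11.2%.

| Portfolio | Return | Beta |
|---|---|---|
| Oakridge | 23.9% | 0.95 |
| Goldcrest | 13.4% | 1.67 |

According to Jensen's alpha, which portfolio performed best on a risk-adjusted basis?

Oakridge: α = 23.9% − [4.4% + 0.95 × (11.2% − 4.4%)] = 13.040
Goldcrest: α = 13.4% − [4.4% + 1.67 × (11.2% − 4.4%)] = -2.356
Highest: Oakridge (13.040).

Oakridge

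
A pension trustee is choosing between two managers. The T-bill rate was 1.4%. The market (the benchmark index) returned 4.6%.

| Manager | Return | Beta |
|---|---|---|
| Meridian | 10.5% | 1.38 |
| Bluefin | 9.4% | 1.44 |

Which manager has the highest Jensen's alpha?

Meridian: α = 10.5% − [1.4% + 1.38 × (4.6% − 1.4%)] = 4.684
Bluefin: α = 9.4% − [1.4% + 1.44 × (4.6% − 1.4%)] = 3.392
Highest: Meridian (4.684).

Meridian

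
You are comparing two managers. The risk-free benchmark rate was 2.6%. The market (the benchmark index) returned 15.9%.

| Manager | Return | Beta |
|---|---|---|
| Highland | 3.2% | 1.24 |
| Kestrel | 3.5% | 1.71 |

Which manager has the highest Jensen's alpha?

Highland

Highland: α = 3.2% − [2.6% + 1.24 × (15.9% − 2.6%)] = -15.892
Kestrel: α = 3.5% − [2.6% + 1.71 × (15.9% − 2.6%)] = -21.843
Highest: Highland (-15.892).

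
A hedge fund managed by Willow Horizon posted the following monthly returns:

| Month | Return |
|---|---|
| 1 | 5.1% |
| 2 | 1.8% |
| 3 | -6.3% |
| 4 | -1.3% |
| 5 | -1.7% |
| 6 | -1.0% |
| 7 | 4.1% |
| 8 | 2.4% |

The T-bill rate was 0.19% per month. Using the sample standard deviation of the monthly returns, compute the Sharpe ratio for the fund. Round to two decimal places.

0.05

μ = (5.1 + 1.8 − 6.3 − 1.3 − 1.7 − 1 + 4.1 + 2.4) / 8 = 3.10 / 8 = 0.3875%
Σ(r − μ)² = (5.1 − 0.3875)² + (1.8 − 0.3875)² + (-6.3 − 0.3875)² + … = 95.8888
σ = √[95.8888 / 7] = 3.7011%
Sharpe = (μ − rf) / σ = (0.3875 − 0.19) / 3.7011 = 0.1975 / 3.7011 = 0.0534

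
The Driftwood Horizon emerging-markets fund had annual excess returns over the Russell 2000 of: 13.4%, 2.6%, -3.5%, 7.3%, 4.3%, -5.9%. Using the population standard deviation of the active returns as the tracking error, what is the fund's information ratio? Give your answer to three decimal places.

r̄ = (13.4 + 2.6 − 3.5 + 7.3 + 4.3 − 5.9) / 6 = 18.20 / 6 = 3.0333%
Σ(r − r̄)² = (13.4 − 3.0333)² + (2.6 − 3.0333)² + … = 249.9533
σ = √[249.9533 / 6] = 6.4544%
IR = r̄ / tracking error = 3.0333 / 6.4544 = 0.4700

0.470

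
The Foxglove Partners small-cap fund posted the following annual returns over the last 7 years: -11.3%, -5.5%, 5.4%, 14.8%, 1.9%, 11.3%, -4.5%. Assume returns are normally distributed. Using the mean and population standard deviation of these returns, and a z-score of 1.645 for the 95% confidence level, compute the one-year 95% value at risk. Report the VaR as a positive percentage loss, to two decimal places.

μ = (-11.3 − 5.5 + 5.4 + 14.8 + 1.9 + 11.3 − 4.5) / 7 = 1.7286%
Σ(r − μ)² = 536.7743; population σ = √(536.7743/7) = 8.7568%
VaR = −(μ − z·σ) = −(1.7286 − 1.645 × 8.7568) = −(-12.6763) = 12.6763%

12.68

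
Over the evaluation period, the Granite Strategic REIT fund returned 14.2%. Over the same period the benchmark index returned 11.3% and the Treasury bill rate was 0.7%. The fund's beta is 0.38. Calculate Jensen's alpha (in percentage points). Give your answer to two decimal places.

CAPM expected return = Rf + β(Rm − Rf) = 0.7% + 0.38 × (11.3% − 0.7%) = 0.7 + 0.38 × 10.60 = 4.7280%
Jensen's α = Rp − E[R] = 14.2% − 4.7280% = 9.4720

9.47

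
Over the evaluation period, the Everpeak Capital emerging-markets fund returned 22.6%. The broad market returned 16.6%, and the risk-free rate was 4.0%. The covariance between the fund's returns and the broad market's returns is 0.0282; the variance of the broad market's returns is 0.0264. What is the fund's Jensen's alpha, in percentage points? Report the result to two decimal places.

β = Cov / Var = 0.0282 / 0.0264 = 1.0682
E[R] = Rf + β(Rm − Rf) = 4.0% + 1.0682 × (16.6% − 4.0%) = 17.4593%
α = Rp − E[R] = 22.6% − 17.4593% = 5.1407

5.14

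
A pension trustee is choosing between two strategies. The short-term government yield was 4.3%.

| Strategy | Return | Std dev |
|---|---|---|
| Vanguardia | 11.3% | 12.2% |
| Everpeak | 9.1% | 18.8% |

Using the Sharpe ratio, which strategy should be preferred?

Vanguardia

Vanguardia: Sharpe ratio = (11.3% − 4.3%) / 12.2% = 0.574
Everpeak: Sharpe ratio = (9.1% − 4.3%) / 18.8% = 0.255
Highest: Vanguardia (0.574).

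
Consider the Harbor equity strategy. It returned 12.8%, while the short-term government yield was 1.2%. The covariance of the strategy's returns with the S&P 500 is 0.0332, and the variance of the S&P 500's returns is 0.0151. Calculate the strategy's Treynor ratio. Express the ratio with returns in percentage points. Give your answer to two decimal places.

5.28

β = Cov / Var = 0.0332 / 0.0151 = 2.1987
Treynor = (Rp − Rf) / β = (12.8% − 1.2%) / 2.1987 = 11.60 / 2.1987 = 5.2758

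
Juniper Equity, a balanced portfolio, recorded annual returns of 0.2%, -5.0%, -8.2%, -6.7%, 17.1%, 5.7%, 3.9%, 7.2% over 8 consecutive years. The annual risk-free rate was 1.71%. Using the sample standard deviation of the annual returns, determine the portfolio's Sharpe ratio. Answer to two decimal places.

Mean return r̄ = 14.20 / 8 = 1.7750%
Σ(r − r̄)² = (0.2 − 1.7750)² + (-5 − 1.7750)² + … = 503.9150
σ = √[503.9150 / 7] = 8.4846%
Sharpe = (r̄ − rf) / σ = (1.7750 − 1.71) / 8.4846 = 0.0650 / 8.4846 = 0.0077

0.01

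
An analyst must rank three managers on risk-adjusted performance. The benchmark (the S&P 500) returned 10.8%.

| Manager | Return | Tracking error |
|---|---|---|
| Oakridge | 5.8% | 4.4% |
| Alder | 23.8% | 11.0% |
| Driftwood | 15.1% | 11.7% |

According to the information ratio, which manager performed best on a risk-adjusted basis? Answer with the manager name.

Alder

Oakridge: IR = (5.8% − 10.8%) / 4.4% = -1.136
Alder: IR = (23.8% − 10.8%) / 11.0% = 1.182
Driftwood: IR = (15.1% − 10.8%) / 11.7% = 0.368
Highest: Alder (1.182).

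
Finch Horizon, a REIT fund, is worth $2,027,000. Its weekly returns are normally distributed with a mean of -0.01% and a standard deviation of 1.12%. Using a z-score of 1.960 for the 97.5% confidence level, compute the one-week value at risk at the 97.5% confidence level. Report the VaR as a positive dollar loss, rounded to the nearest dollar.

Return at the 97.5% tail: μ − z·σ = -0.01% − 1.960 × 1.12% = -0.01 − 2.1952 = -2.2052%
VaR = −(-2.2052%) × $2,027,000 = 2.2052% × $2,027,000 = $44,699

$44,699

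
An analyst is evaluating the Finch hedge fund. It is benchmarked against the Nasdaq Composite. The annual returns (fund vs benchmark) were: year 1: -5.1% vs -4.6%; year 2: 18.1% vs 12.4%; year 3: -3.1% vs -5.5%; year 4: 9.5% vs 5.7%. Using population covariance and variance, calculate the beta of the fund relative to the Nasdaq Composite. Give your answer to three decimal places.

r̄p = 4.8500%,  r̄m = 2.0000%
Cov = Σ(rp − r̄p)(rm − r̄m) / 4 = 70.0750
Var(rm) = Σ(rm − r̄m)² / 4 = 55.4150
β = Cov / Var = 70.0750 / 55.4150 = 1.2645

1.265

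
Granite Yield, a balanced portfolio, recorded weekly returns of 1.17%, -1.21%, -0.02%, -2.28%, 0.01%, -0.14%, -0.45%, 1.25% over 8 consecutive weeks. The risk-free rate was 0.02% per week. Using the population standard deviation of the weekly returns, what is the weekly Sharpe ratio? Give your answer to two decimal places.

-0.21

r̄ = (1.17 − 1.21 − 0.02 − 2.28 + 0.01 − 0.14 − 0.45 + 1.25) / 8 = -0.2088%
Σ(r − r̄)² = (1.17 − (-0.2088))² + (-1.21 − (-0.2088))² + (-0.02 − (-0.2088))² + … = 9.4679
σ = √[9.4679 / 8] = 1.0879%
Sharpe = (r̄ − rf) / σ = (-0.2088 − 0.02) / 1.0879 = -0.2288 / 1.0879 = -0.2103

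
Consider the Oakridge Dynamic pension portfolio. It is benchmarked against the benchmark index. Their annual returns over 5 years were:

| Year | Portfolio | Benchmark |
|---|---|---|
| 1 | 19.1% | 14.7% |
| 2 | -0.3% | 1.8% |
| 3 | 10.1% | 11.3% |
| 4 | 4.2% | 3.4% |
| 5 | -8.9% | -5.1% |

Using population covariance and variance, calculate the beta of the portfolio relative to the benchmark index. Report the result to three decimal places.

1.320

r̄p = 4.8400%,  r̄m = 5.2200%
Cov = Σ(rp − r̄p)(rm − r̄m) / 5 = 65.5412
Var(rm) = Σ(rm − r̄m)² / 5 = 49.6696
β = Cov / Var = 65.5412 / 49.6696 = 1.3195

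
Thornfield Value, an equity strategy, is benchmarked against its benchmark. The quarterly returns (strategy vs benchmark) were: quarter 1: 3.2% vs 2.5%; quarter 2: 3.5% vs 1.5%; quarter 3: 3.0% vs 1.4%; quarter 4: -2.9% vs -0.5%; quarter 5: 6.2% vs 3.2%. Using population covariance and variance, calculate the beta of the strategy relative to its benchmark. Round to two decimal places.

r̄p = 2.6000%,  r̄m = 1.6200%
Cov = Σ(rp − r̄p)(rm − r̄m) / 5 = 3.5360
Var(rm) = Σ(rm − r̄m)² / 5 = 1.5656
β = Cov / Var = 3.5360 / 1.5656 = 2.2586

2.26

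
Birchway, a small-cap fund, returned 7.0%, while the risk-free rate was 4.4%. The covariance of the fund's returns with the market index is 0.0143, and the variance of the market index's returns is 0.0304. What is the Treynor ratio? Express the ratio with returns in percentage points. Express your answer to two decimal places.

5.53

β = Cov / Var = 0.0143 / 0.0304 = 0.4704
Treynor = (Rp − Rf) / β = (7.0% − 4.4%) / 0.4704 = 2.60 / 0.4704 = 5.5272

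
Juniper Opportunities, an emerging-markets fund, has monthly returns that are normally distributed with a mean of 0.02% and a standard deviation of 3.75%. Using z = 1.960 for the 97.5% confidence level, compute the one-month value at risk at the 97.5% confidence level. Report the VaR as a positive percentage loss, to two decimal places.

VaR (as % loss) = −(μ − z·σ) = −(0.02% − 1.960 × 3.75%) = −(-7.3300%) = 7.3300%

7.33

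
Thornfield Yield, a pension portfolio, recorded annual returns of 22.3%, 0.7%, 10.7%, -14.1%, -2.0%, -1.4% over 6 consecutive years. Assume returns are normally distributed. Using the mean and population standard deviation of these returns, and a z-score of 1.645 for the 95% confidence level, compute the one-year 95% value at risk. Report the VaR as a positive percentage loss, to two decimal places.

15.98

μ = (22.3 + 0.7 + 10.7 − 14.1 − 2 − 1.4) / 6 = 2.7000%
Population σ = √[Σ(r − μ)² / 6] = √[773.3000 / 6] = √128.8833 = 11.3527%
VaR = −(μ − z·σ) = −(2.7000 − 1.645 × 11.3527) = −(-15.9752) = 15.9752%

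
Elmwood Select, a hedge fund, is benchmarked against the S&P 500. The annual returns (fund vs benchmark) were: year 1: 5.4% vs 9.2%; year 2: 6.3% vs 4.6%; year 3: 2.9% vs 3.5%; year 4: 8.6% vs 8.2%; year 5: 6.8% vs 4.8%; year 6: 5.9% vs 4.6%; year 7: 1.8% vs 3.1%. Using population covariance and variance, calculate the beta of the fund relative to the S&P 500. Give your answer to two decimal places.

0.61

r̄p = 5.3857%,  r̄m = 5.4286%
Cov = Σ(rp − r̄p)(rm − r̄m) / 7 = 2.8618
Var(rm) = Σ(rm − r̄m)² / 7 = 4.6878
β = Cov / Var = 2.8618 / 4.6878 = 0.6105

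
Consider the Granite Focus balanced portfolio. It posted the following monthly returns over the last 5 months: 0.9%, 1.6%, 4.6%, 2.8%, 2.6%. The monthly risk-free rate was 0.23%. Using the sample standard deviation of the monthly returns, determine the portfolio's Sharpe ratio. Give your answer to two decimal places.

r̄ = (0.9 + 1.6 + 4.6 + 2.8 + 2.6) / 5 = 2.5000%
Sample std dev = √[7.8800 / 4] = 1.4036%
Sharpe = (r̄ − rf) / σ = (2.5000 − 0.23) / 1.4036 = 2.2700 / 1.4036 = 1.6173

1.62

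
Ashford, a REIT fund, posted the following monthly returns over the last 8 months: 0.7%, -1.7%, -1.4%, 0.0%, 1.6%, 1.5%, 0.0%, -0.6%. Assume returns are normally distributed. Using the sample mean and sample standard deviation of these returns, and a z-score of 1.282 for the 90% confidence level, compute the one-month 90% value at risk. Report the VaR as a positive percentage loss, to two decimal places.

Mean return r̄ = 0.10 / 8 = 0.0125%
Sample std dev = √[10.5088 / 7] = 1.2253%
VaR = −(r̄ − z·σ) = −(0.0125 − 1.282 × 1.2253) = −(-1.5583) = 1.5583%

1.56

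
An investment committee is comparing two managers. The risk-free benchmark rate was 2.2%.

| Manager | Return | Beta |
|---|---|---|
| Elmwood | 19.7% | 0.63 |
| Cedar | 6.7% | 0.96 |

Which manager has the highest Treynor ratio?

Elmwood: Treynor = (19.7% − 2.2%) / 0.63 = 27.778
Cedar: Treynor = (6.7% − 2.2%) / 0.96 = 4.688
Highest: Elmwood (27.778).

Elmwood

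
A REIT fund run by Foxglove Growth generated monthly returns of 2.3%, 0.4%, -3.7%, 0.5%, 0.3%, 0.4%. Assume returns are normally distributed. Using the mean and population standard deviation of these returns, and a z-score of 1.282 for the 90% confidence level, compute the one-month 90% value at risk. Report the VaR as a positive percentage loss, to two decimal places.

μ = (2.3 + 0.4 − 3.7 + 0.5 + 0.3 + 0.4) / 6 = 0.0333%
Population σ = √[Σ(r − μ)² / 6] = √[19.6333 / 6] = √3.2722 = 1.8089%
VaR = −(μ − z·σ) = −(0.0333 − 1.282 × 1.8089) = −(-2.2857) = 2.2857%

2.29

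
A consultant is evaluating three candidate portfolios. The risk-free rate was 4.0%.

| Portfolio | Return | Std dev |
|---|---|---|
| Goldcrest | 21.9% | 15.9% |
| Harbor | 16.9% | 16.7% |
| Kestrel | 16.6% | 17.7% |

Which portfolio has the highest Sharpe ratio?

Goldcrest: Sharpe ratio = (21.9% − 4.0%) / 15.9% = 1.126
Harbor: Sharpe ratio = (16.9% − 4.0%) / 16.7% = 0.772
Kestrel: Sharpe ratio = (16.6% − 4.0%) / 17.7% = 0.712
Highest: Goldcrest (1.126).

Goldcrest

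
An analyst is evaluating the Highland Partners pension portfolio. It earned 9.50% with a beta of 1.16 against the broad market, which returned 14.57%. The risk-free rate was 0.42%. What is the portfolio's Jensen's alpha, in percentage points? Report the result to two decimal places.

-7.33

CAPM expected return = Rf + β(Rm − Rf) = 0.42% + 1.16 × (14.57% − 0.42%) = 0.42 + 1.16 × 14.15 = 16.8340%
Jensen's α = Rp − E[R] = 9.50% − 16.8340% = -7.3340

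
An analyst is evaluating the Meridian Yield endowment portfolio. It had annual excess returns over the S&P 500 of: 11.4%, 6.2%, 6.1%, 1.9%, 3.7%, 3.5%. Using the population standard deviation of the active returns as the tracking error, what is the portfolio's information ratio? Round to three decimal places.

1.792

Mean return r̄ = 32.80 / 6 = 5.4667%
Σ(r − r̄)² = 55.8533; population σ = √(55.8533/6) = 3.0510%
IR = r̄ / tracking error = 5.4667 / 3.0510 = 1.7918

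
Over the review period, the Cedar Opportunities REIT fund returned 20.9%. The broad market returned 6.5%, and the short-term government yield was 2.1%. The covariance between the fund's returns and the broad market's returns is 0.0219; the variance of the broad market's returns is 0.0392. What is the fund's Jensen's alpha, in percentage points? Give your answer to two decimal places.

16.34

β = Cov / Var = 0.0219 / 0.0392 = 0.5587
E[R] = Rf + β(Rm − Rf) = 2.1% + 0.5587 × (6.5% − 2.1%) = 4.5583%
α = Rp − E[R] = 20.9% − 4.5583% = 16.3417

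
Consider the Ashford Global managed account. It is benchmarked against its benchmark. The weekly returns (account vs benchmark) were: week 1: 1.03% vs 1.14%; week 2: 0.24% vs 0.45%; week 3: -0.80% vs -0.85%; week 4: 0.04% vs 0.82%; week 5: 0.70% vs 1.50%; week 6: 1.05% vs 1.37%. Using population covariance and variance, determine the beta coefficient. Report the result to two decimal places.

r̄p = 0.3767%,  r̄m = 0.7383%
Cov = Σ(rp − r̄p)(rm − r̄m) / 6 = 0.4691
Var(rm) = Σ(rm − r̄m)² / 6 = 0.6255
β = Cov / Var = 0.4691 / 0.6255 = 0.7500

0.75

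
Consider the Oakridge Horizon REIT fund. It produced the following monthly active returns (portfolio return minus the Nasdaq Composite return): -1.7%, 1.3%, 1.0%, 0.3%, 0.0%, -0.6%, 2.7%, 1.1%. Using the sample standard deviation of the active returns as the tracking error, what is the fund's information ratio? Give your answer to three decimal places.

μ = (-1.7 + 1.3 + 1 + 0.3 + 0 − 0.6 + 2.7 + 1.1) / 8 = 4.10 / 8 = 0.5125%
Sample std dev = √[12.4288 / 7] = 1.3325%
IR = μ / tracking error = 0.5125 / 1.3325 = 0.3846

0.385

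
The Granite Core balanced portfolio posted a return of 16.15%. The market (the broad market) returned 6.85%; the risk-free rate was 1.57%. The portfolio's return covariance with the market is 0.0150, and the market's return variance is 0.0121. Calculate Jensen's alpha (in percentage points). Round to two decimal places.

8.03

β = Cov / Var = 0.0150 / 0.0121 = 1.2397
E[R] = Rf + β(Rm − Rf) = 1.57% + 1.2397 × (6.85% − 1.57%) = 8.1156%
α = Rp − E[R] = 16.15% − 8.1156% = 8.0344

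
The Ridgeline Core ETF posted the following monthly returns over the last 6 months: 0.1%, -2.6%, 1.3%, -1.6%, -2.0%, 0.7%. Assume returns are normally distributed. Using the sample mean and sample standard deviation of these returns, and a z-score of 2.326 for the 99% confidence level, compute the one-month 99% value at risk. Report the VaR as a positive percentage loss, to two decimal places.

4.39

Mean return r̄ = -4.10 / 6 = -0.6833%
Σ(r − r̄)² = (0.1 − (-0.6833))² + (-2.6 − (-0.6833))² + … = 12.7083
σ = √[12.7083 / 5] = 1.5943%
VaR = −(r̄ − z·σ) = −(-0.6833 − 2.326 × 1.5943) = −(-4.3916) = 4.3916%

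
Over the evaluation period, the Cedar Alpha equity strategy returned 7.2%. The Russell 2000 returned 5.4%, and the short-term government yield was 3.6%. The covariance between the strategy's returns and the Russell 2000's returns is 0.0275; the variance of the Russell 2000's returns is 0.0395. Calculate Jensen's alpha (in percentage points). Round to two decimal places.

β = Cov / Var = 0.0275 / 0.0395 = 0.6962
E[R] = Rf + β(Rm − Rf) = 3.6% + 0.6962 × (5.4% − 3.6%) = 4.8532%
α = Rp − E[R] = 7.2% − 4.8532% = 2.3468

2.35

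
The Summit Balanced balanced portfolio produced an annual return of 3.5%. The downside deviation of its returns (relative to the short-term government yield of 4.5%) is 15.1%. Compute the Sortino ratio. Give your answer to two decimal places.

Sortino = (Rp − Rf) / σd = (3.5% − 4.5%) / 15.1% = -1.00% / 15.1% = -0.0662

-0.07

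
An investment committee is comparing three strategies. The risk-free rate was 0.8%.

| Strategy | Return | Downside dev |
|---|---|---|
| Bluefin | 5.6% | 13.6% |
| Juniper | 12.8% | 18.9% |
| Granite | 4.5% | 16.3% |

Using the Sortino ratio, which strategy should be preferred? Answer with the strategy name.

Bluefin: Sortino ratio = (5.6% − 0.8%) / 13.6% = 0.353
Juniper: Sortino ratio = (12.8% − 0.8%) / 18.9% = 0.635
Granite: Sortino ratio = (4.5% − 0.8%) / 16.3% = 0.227
Highest: Juniper (0.635).

Juniper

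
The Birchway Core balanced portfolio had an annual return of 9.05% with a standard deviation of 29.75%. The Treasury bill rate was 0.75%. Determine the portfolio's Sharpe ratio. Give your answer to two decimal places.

0.28

Sharpe = (Rp − Rf) / σp = (9.05% − 0.75%) / 29.75% = 8.30% / 29.75% = 0.2790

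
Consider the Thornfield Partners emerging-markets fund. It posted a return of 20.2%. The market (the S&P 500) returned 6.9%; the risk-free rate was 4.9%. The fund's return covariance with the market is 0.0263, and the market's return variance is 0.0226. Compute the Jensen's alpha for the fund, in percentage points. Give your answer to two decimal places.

β = Cov / Var = 0.0263 / 0.0226 = 1.1637
E[R] = Rf + β(Rm − Rf) = 4.9% + 1.1637 × (6.9% − 4.9%) = 7.2274%
α = Rp − E[R] = 20.2% − 7.2274% = 12.9726

12.97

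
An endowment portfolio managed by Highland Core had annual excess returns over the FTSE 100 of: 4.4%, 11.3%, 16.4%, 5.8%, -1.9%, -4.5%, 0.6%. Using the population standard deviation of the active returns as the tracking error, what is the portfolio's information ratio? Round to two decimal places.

r̄ = (4.4 + 11.3 + 16.4 + 5.8 − 1.9 − 4.5 + 0.6) / 7 = 4.5857%
Σ(r − r̄)² = (4.4 − 4.5857)² + (11.3 − 4.5857)² + (16.4 − 4.5857)² + … = 326.6686
σ = √[326.6686 / 7] = 6.8313%
IR = r̄ / tracking error = 4.5857 / 6.8313 = 0.6713

0.67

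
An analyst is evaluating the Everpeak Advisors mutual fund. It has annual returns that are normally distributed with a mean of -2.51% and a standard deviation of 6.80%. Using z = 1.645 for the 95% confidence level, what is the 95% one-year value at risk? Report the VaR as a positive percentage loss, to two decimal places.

13.70

VaR (as % loss) = −(μ − z·σ) = −(-2.51% − 1.645 × 6.80%) = −(-13.6960%) = 13.6960%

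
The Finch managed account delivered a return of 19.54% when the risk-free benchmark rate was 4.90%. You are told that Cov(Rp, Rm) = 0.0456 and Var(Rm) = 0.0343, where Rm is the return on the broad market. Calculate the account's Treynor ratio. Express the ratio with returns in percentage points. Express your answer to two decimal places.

β = Cov / Var = 0.0456 / 0.0343 = 1.3294
Treynor = (Rp − Rf) / β = (19.54% − 4.90%) / 1.3294 = 14.64 / 1.3294 = 11.0125

11.01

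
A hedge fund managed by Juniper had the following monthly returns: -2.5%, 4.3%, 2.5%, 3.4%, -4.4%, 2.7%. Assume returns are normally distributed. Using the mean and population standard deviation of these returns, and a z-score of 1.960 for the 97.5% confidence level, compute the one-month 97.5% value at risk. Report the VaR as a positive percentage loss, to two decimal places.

5.36

r̄ = (-2.5 + 4.3 + 2.5 + 3.4 − 4.4 + 2.7) / 6 = 1.0000%
Population σ = √[Σ(r − r̄)² / 6] = √[63.2000 / 6] = √10.5333 = 3.2455%
VaR = −(r̄ − z·σ) = −(1.0000 − 1.960 × 3.2455) = −(-5.3612) = 5.3612%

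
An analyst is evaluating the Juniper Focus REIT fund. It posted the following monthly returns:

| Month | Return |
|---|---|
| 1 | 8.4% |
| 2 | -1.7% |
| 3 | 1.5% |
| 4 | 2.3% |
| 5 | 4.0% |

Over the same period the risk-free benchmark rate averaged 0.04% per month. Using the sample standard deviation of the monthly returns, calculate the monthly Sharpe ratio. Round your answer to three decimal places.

r̄ = (8.4 − 1.7 + 1.5 + 2.3 + 4) / 5 = 14.50 / 5 = 2.9000%
Σ(r − r̄)² = 54.9400; sample σ = √(54.9400/4) = 3.7061%
Sharpe = (r̄ − rf) / σ = (2.9000 − 0.04) / 3.7061 = 2.8600 / 3.7061 = 0.7717

0.772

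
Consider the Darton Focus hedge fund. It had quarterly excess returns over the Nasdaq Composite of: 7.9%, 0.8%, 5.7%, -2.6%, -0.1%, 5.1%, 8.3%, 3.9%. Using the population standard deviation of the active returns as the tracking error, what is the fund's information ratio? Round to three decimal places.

0.990

r̄ = (7.9 + 0.8 + 5.7 − 2.6 − 0.1 + 5.1 + 8.3 + 3.9) / 8 = 29.00 / 8 = 3.6250%
Σ(r − r̄)² = 107.2950; population σ = √(107.2950/8) = 3.6622%
IR = r̄ / tracking error = 3.6250 / 3.6622 = 0.9898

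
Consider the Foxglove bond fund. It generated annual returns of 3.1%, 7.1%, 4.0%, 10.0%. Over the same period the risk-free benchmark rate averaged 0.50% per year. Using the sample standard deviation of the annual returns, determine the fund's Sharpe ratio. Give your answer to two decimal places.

r̄ = (3.1 + 7.1 + 4 + 10) / 4 = 6.0500%
Sample std dev = √[29.6100 / 3] = 3.1417%
Sharpe = (r̄ − rf) / σ = (6.0500 − 0.5) / 3.1417 = 5.5500 / 3.1417 = 1.7666

1.77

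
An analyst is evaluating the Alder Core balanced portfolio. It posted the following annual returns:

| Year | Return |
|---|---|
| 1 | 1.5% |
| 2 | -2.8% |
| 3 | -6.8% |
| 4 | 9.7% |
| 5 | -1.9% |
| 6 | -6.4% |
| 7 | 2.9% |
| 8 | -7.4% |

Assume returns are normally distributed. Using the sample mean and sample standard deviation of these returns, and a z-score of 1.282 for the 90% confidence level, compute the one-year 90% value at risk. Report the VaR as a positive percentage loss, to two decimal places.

r̄ = (1.5 − 2.8 − 6.8 + 9.7 − 1.9 − 6.4 + 2.9 − 7.4) / 8 = -1.4000%
Σ(r − r̄)² = 242.4800; sample σ = √(242.4800/7) = 5.8856%
VaR = −(r̄ − z·σ) = −(-1.4000 − 1.282 × 5.8856) = −(-8.9453) = 8.9453%

8.95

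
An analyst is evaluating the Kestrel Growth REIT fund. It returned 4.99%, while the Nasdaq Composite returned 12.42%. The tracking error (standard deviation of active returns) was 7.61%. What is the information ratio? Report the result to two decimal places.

-0.98

IR = (Rp − Rb) / TE = (4.99% − 12.42%) / 7.61% = -7.43% / 7.61% = -0.9763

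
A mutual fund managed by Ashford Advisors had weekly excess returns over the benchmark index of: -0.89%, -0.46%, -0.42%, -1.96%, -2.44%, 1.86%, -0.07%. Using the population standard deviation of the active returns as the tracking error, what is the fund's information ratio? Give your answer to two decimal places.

-0.48

Mean return μ = -4.380 / 7 = -0.6257%
Σ(r − μ)² = 11.6992; population σ = √(11.6992/7) = 1.2928%
IR = μ / tracking error = -0.6257 / 1.2928 = -0.4840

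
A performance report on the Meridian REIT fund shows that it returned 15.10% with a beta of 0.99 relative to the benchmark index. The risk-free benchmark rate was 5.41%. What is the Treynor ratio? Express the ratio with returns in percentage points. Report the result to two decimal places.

9.79

Treynor = (Rp − Rf) / β = (15.10% − 5.41%) / 0.99 = 9.69 / 0.99 = 9.7879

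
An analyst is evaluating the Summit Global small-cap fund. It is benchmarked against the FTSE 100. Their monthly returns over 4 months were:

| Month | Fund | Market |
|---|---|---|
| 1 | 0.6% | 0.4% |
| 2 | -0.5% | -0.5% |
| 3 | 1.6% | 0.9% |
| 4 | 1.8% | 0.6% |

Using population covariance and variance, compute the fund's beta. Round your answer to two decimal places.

1.64

r̄p = 0.8750%,  r̄m = 0.3500%
Cov = Σ(rp − r̄p)(rm − r̄m) / 4 = 0.4463
Var(rm) = Σ(rm − r̄m)² / 4 = 0.2725
β = Cov / Var = 0.4463 / 0.2725 = 1.6378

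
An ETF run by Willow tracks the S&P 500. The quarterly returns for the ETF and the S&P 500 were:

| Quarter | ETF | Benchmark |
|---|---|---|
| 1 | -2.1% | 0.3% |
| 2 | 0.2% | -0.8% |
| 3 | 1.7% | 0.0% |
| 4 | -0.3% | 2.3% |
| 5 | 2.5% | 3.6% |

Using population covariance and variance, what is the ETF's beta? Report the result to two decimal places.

0.41

r̄p = 0.4000%,  r̄m = 1.0800%
Cov = Σ(rp − r̄p)(rm − r̄m) / 5 = 1.0720
Var(rm) = Σ(rm − r̄m)² / 5 = 2.6296
β = Cov / Var = 1.0720 / 2.6296 = 0.4077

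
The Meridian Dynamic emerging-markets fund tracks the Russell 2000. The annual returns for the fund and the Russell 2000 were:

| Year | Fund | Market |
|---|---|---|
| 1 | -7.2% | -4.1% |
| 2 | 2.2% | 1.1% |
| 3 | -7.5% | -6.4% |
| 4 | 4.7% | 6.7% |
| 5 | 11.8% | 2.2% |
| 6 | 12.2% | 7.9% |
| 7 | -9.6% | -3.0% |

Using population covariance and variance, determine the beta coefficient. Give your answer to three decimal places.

1.457

r̄p = 0.9429%,  r̄m = 0.6286%
Cov = Σ(rp − r̄p)(rm − r̄m) / 7 = 36.9173
Var(rm) = Σ(rm − r̄m)² / 7 = 25.3363
β = Cov / Var = 36.9173 / 25.3363 = 1.4571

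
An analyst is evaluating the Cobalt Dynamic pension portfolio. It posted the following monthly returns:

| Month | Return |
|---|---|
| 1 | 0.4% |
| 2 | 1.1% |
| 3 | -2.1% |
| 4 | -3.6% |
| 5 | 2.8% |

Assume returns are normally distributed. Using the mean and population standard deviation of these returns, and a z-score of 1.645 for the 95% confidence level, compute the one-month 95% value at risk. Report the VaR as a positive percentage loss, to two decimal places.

Mean return μ = -1.40 / 5 = -0.2800%
Σ(r − μ)² = 26.1880; population σ = √(26.1880/5) = 2.2886%
VaR = −(μ − z·σ) = −(-0.2800 − 1.645 × 2.2886) = −(-4.0447) = 4.0447%

4.04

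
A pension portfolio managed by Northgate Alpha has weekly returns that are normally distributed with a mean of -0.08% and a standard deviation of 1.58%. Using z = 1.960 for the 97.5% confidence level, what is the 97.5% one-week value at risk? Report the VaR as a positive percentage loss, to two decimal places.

3.18

VaR (as % loss) = −(μ − z·σ) = −(-0.08% − 1.960 × 1.58%) = −(-3.1768%) = 3.1768%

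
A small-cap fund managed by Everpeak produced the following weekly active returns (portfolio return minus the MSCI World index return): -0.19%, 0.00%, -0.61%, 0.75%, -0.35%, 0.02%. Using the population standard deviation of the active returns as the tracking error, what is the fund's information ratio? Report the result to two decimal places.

Mean return r̄ = -0.380 / 6 = -0.0633%
Population σ = √[Σ(r − r̄)² / 6] = √[1.0695 / 6] = √0.1783 = 0.4223%
IR = r̄ / tracking error = -0.0633 / 0.4223 = -0.1499

-0.15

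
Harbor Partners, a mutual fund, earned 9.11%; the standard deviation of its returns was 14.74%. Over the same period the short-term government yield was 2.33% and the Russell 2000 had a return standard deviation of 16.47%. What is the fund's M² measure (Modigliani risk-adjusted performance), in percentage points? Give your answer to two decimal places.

Sharpe = (Rp − Rf) / σp = (9.11% − 2.33%) / 14.74% = 0.4600
M² = Rf + Sharpe × σm = 2.33% + 0.4600 × 16.47% = 9.9062%

9.91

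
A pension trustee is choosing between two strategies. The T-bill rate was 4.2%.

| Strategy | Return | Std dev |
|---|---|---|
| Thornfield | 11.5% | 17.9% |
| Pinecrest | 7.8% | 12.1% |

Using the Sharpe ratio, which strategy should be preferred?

Thornfield

Thornfield: Sharpe ratio = (11.5% − 4.2%) / 17.9% = 0.408
Pinecrest: Sharpe ratio = (7.8% − 4.2%) / 12.1% = 0.298
Highest: Thornfield (0.408).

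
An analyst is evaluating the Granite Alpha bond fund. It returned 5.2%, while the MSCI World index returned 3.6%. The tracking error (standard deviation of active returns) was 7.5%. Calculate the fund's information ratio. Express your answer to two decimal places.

IR = (Rp − Rb) / TE = (5.2% − 3.6%) / 7.5% = 1.60% / 7.5% = 0.2133

0.21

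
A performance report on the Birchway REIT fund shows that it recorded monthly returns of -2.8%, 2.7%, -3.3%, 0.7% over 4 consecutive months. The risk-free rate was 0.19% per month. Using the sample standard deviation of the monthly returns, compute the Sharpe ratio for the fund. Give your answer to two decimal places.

-0.30

r̄ = (-2.8 + 2.7 − 3.3 + 0.7) / 4 = -0.6750%
Sample std dev = √[24.6875 / 3] = 2.8687%
Sharpe = (r̄ − rf) / σ = (-0.6750 − 0.19) / 2.8687 = -0.8650 / 2.8687 = -0.3015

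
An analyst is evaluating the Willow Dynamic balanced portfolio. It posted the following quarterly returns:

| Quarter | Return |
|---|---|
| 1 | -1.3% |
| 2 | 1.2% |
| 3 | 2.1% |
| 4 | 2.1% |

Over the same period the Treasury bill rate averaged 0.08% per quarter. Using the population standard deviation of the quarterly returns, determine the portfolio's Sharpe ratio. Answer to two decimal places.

0.68

Mean return r̄ = 4.10 / 4 = 1.0250%
Population σ = √[Σ(r − r̄)² / 4] = √[7.7475 / 4] = √1.9369 = 1.3917%
Sharpe = (r̄ − rf) / σ = (1.0250 − 0.08) / 1.3917 = 0.9450 / 1.3917 = 0.6790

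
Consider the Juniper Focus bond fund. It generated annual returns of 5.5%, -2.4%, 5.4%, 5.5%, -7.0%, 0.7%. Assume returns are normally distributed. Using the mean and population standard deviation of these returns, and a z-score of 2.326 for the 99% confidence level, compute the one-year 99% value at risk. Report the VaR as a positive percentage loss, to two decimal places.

9.75

r̄ = (5.5 − 2.4 + 5.4 + 5.5 − 7 + 0.7) / 6 = 7.70 / 6 = 1.2833%
Σ(r − r̄)² = (5.5 − 1.2833)² + (-2.4 − 1.2833)² + … = 135.0283
σ = √[135.0283 / 6] = 4.7439%
VaR = −(r̄ − z·σ) = −(1.2833 − 2.326 × 4.7439) = −(-9.7510) = 9.7510%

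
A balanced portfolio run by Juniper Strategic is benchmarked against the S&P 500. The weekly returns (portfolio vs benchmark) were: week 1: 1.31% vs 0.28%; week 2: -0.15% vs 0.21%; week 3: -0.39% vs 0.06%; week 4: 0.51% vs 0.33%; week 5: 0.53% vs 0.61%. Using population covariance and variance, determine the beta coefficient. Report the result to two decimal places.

r̄p = 0.3620%,  r̄m = 0.2980%
Cov = Σ(rp − r̄p)(rm − r̄m) / 5 = 0.0528
Var(rm) = Σ(rm − r̄m)² / 5 = 0.0326
β = Cov / Var = 0.0528 / 0.0326 = 1.6196

1.62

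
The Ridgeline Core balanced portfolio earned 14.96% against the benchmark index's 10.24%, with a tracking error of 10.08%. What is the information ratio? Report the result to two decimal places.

IR = (Rp − Rb) / TE = (14.96% − 10.24%) / 10.08% = 4.72% / 10.08% = 0.4683

0.47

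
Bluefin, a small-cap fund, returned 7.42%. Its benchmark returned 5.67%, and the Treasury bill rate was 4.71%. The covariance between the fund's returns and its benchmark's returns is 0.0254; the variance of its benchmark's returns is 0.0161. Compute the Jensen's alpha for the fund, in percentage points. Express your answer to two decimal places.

1.20

β = Cov / Var = 0.0254 / 0.0161 = 1.5776
E[R] = Rf + β(Rm − Rf) = 4.71% + 1.5776 × (5.67% − 4.71%) = 6.2245%
α = Rp − E[R] = 7.42% − 6.2245% = 1.1955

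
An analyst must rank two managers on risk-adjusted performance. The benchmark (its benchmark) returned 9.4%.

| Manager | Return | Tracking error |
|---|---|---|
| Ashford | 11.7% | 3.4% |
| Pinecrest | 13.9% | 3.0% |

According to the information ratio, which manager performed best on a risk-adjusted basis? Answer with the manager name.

Pinecrest

Ashford: IR = (11.7% − 9.4%) / 3.4% = 0.676
Pinecrest: IR = (13.9% − 9.4%) / 3.0% = 1.500
Highest: Pinecrest (1.500).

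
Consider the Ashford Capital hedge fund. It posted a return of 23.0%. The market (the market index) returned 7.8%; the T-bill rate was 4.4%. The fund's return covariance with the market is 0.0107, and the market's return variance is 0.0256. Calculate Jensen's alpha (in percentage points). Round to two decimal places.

17.18

β = Cov / Var = 0.0107 / 0.0256 = 0.4180
E[R] = Rf + β(Rm − Rf) = 4.4% + 0.4180 × (7.8% − 4.4%) = 5.8212%
α = Rp − E[R] = 23.0% − 5.8212% = 17.1788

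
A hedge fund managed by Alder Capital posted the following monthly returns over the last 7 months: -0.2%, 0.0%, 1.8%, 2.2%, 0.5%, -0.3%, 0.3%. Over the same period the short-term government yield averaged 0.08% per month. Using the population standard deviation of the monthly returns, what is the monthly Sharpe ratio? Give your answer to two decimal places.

0.58

r̄ = (-0.2 + 0 + 1.8 + 2.2 + 0.5 − 0.3 + 0.3) / 7 = 4.30 / 7 = 0.6143%
Σ(r − r̄)² = (-0.2 − 0.6143)² + (0 − 0.6143)² + … = 5.9086
σ = √[5.9086 / 7] = 0.9187%
Sharpe = (r̄ − rf) / σ = (0.6143 − 0.08) / 0.9187 = 0.5343 / 0.9187 = 0.5816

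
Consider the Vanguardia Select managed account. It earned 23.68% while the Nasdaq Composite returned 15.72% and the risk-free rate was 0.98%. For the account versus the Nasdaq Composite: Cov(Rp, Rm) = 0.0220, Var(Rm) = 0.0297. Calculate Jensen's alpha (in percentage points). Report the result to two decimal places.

11.78

β = Cov / Var = 0.0220 / 0.0297 = 0.7407
E[R] = Rf + β(Rm − Rf) = 0.98% + 0.7407 × (15.72% − 0.98%) = 11.8979%
α = Rp − E[R] = 23.68% − 11.8979% = 11.7821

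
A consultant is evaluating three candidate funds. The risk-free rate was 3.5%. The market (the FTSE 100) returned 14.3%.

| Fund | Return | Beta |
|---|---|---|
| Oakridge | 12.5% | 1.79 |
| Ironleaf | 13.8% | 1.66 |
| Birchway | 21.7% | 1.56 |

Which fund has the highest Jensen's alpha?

Birchway

Oakridge: α = 12.5% − [3.5% + 1.79 × (14.3% − 3.5%)] = -10.332
Ironleaf: α = 13.8% − [3.5% + 1.66 × (14.3% − 3.5%)] = -7.628
Birchway: α = 21.7% − [3.5% + 1.56 × (14.3% − 3.5%)] = 1.352
Highest: Birchway (1.352).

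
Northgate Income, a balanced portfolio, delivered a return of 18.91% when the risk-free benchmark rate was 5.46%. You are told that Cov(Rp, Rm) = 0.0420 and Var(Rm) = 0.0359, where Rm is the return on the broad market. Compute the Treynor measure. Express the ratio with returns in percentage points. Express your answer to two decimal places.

β = Cov / Var = 0.0420 / 0.0359 = 1.1699
Treynor = (Rp − Rf) / β = (18.91% − 5.46%) / 1.1699 = 13.45 / 1.1699 = 11.4967

11.50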